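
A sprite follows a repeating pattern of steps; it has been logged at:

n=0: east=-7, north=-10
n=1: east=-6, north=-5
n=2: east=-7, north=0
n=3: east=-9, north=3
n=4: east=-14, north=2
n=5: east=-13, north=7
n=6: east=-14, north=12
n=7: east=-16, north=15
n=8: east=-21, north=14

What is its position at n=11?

Differencing gives (+1,+5), (-1,+5), (-2,+3), (-5,-1), (+1,+5), (-1,+5), (-2,+3), (-5,-1). This is the pattern (+1,+5), (-1,+5), (-2,+3), (-5,-1) repeated.
step 9: apply (+1,+5) → east=-20, north=19
step 10: apply (-1,+5) → east=-21, north=24
step 11: apply (-2,+3) → east=-23, north=27

east=-23, north=27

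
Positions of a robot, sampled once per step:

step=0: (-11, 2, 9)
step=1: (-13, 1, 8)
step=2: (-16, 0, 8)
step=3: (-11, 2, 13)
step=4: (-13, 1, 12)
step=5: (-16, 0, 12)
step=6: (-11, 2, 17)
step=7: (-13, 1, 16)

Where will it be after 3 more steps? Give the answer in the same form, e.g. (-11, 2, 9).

(-13, 1, 20)

Differencing gives (-2, -1, -1), (-3, -1, +0), (+5, +2, +5), (-2, -1, -1), (-3, -1, +0), (+5, +2, +5), (-2, -1, -1). This is the pattern (-2, -1, -1), (-3, -1, +0), (+5, +2, +5) repeated.
step 8: apply (-3, -1, +0) → (-16, 0, 16)
step 9: apply (+5, +2, +5) → (-11, 2, 21)
step 10: apply (-2, -1, -1) → (-13, 1, 20)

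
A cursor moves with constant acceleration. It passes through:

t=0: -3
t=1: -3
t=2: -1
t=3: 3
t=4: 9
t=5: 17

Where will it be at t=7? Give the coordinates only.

Successive displacements: +0, +2, +4, +6, +8 — each changes by +2.
step 6: 17 + 10 → 27
step 7: 27 + 12 → 39

39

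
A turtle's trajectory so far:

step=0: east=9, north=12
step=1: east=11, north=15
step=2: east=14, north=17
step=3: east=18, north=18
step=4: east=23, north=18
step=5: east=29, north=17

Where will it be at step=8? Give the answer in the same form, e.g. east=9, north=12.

east=53, north=8

Taking differences between consecutive positions: (+2, +3), (+3, +2), (+4, +1), (+5, +0), (+6, -1). These grow by (+1, -1) each step.
step 6: east=29, north=17 + (+7, -2) → east=36, north=15
step 7: east=36, north=15 + (+8, -3) → east=44, north=12
step 8: east=44, north=12 + (+9, -4) → east=53, north=8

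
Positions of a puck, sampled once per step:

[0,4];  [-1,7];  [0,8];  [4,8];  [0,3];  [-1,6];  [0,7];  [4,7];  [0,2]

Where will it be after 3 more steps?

Differencing gives [-1,+3], [+1,+1], [+4,+0], [-4,-5], [-1,+3], [+1,+1], [+4,+0], [-4,-5]. This is the pattern [-1,+3], [+1,+1], [+4,+0], [-4,-5] repeated.
step 9: apply [-1,+3] → [-1,5]
step 10: apply [+1,+1] → [0,6]
step 11: apply [+4,+0] → [4,6]

[4,6]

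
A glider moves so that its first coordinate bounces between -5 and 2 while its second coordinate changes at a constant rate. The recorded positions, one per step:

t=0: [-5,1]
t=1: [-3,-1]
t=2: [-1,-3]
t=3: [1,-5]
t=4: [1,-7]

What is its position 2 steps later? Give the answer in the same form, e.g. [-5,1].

[-3,-11]

The first coordinate travels 2 per step and bounces off the walls at -5 and 2.
  step 5: 1 → -1
  step 6: -1 → -3
The second coordinate changes by -2 each step: at step 6 it is -11.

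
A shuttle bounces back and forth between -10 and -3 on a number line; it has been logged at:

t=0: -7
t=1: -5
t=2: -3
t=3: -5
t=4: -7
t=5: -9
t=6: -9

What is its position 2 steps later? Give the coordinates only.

The value travels 2 per step and bounces off the walls at -10 and -3.
  step 7: -9 → -7
  step 8: -7 → -5

-5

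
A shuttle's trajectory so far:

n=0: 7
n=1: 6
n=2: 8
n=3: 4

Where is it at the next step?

12

Consecutive displacements -1, +2, -4 scale by a factor of -2 each step.
step 4: 4 + 8 → 12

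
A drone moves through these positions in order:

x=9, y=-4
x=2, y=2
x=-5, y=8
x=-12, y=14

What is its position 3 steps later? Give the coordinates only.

Constant displacement of (-7, +6) per step.
step 4: x=-12, y=14 + (-7, +6) → x=-19, y=20
step 5: x=-19, y=20 + (-7, +6) → x=-26, y=26
step 6: x=-26, y=26 + (-7, +6) → x=-33, y=32

x=-33, y=32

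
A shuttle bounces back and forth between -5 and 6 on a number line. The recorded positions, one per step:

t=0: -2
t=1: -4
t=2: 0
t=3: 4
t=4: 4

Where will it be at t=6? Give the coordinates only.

-4

The value travels 4 per step and bounces off the walls at -5 and 6.
  step 5: 4 → 0
  step 6: 0 → -4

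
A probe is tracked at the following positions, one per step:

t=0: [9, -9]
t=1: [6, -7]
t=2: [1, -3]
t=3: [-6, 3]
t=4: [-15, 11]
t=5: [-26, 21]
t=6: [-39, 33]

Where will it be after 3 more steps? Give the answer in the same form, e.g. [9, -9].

First differences are [-3, +2], [-5, +4], [-7, +6], [-9, +8], [-11, +10], [-13, +12]; their common second difference is [-2, +2] (constant acceleration).
step 7: [-39, 33] + [-15, +14] → [-54, 47]
step 8: [-54, 47] + [-17, +16] → [-71, 63]
step 9: [-71, 63] + [-19, +18] → [-90, 81]

[-90, 81]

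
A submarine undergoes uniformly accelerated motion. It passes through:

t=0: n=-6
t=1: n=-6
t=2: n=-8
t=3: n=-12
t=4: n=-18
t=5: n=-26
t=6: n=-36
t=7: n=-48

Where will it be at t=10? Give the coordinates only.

Taking differences between consecutive positions: +0, -2, -4, -6, -8, -10, -12. These grow by -2 each step.
step 8: -48 − 14 → n=-62
step 9: -62 − 16 → n=-78
step 10: -78 − 18 → n=-96

n=-96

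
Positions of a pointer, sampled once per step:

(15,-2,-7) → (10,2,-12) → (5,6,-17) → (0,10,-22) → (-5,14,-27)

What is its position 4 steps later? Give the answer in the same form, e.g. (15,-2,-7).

Constant displacement of (-5,+4,-5) per step.
step 5: (-5,14,-27) + (-5,+4,-5) → (-10,18,-32)
step 6: (-10,18,-32) + (-5,+4,-5) → (-15,22,-37)
step 7: (-15,22,-37) + (-5,+4,-5) → (-20,26,-42)
step 8: (-20,26,-42) + (-5,+4,-5) → (-25,30,-47)

(-25,30,-47)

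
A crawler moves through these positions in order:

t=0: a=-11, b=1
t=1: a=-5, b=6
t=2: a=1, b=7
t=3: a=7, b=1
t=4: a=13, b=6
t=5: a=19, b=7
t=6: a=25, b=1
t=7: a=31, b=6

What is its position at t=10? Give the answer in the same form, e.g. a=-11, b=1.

A: linear, +6 per step → 49 at step 10.
B: cycles through 1, 6, 7 every 3 steps. Step 10 lands at position 1 of the cycle → 6.

a=49, b=6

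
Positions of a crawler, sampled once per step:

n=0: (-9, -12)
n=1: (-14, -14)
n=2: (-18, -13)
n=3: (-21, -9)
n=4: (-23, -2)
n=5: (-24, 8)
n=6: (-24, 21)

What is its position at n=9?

First differences are (-5, -2), (-4, +1), (-3, +4), (-2, +7), (-1, +10), (+0, +13); their common second difference is (+1, +3) (constant acceleration).
step 7: (-24, 21) + (+1, +16) → (-23, 37)
step 8: (-23, 37) + (+2, +19) → (-21, 56)
step 9: (-21, 56) + (+3, +22) → (-18, 78)

(-18, 78)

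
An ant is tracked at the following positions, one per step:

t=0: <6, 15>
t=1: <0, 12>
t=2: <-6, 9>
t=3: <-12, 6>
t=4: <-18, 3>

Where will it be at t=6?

Each step adds <-6, -3> to the position.
step 5: <-18, 3> + <-6, -3> → <-24, 0>
step 6: <-24, 0> + <-6, -3> → <-30, -3>

<-30, -3>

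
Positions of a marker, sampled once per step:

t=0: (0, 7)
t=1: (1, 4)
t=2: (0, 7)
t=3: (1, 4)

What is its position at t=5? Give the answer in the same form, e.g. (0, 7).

Consecutive displacements (+1, -3), (-1, +3), (+1, -3) scale by a factor of -1 each step.
step 4: (1, 4) + (-1, +3) → (0, 7)
step 5: (0, 7) + (+1, -3) → (1, 4)

(1, 4)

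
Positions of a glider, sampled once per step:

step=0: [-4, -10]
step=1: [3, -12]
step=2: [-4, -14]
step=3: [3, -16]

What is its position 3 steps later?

[-4, -22]

The first coordinate repeats the cycle [-4, 3] with period 2; step 6 mod 2 = 0, giving -4.
The second coordinate changes by -2 each step, so at step 6 it is -10 + 6·(-2) = -22.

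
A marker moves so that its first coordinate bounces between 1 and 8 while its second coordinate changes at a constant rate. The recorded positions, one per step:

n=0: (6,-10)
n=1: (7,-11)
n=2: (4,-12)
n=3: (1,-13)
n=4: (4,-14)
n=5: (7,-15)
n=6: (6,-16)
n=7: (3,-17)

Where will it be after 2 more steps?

The first coordinate reflects between 1 and 8, moving 3 per step.
  step 8: 3 → 2
  step 9: 2 → 5
The second coordinate changes by -1 each step: at step 9 it is -19.

(5,-19)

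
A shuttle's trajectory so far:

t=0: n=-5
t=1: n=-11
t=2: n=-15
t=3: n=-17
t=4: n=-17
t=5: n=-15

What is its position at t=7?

First differences are -6, -4, -2, +0, +2; their common second difference is +2 (constant acceleration).
step 6: -15 + 4 → n=-11
step 7: -11 + 6 → n=-5

n=-5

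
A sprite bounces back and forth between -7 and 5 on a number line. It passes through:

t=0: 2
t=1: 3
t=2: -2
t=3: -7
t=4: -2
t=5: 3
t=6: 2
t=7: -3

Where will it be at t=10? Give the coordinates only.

4

The value reflects between -7 and 5, moving 5 per step.
  step 8: -3 → -6
  step 9: -6 → -1
  step 10: -1 → 4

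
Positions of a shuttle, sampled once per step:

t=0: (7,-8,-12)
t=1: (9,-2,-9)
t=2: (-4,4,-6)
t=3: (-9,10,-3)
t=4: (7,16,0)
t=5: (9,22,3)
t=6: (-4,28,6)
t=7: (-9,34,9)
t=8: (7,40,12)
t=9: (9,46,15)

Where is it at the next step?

First: cycles through 7, 9, -4, -9 every 4 steps. Step 10 lands at position 2 of the cycle → -4.
Second: linear, +6 per step → 52 at step 10.
Third: linear, +3 per step → 18 at step 10.

(-4,52,18)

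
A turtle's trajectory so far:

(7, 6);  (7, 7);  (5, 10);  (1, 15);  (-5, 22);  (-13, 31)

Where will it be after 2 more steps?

Taking differences between consecutive positions: (+0, +1), (-2, +3), (-4, +5), (-6, +7), (-8, +9). These grow by (-2, +2) each step.
step 6: (-13, 31) + (-10, +11) → (-23, 42)
step 7: (-23, 42) + (-12, +13) → (-35, 55)

(-35, 55)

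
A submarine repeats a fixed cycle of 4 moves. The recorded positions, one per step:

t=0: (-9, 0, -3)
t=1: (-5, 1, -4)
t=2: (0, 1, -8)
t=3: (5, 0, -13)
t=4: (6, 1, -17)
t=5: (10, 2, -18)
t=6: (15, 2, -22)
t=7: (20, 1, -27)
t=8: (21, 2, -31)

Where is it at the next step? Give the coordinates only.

Step-to-step displacements: (+4, +1, -1), (+5, +0, -4), (+5, -1, -5), (+1, +1, -4), (+4, +1, -1), (+5, +0, -4), (+5, -1, -5), (+1, +1, -4) — a repeating cycle of length 4.
step 9: apply (+4, +1, -1) → (25, 3, -32)

(25, 3, -32)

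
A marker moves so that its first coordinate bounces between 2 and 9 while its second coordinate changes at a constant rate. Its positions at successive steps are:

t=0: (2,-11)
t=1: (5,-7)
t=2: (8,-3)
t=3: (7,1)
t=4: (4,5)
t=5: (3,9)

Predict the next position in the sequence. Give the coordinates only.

The first coordinate reflects between 2 and 9, moving 3 per step.
  step 6: 3 → 6
The second coordinate changes by +4 each step: at step 6 it is 13.

(6,13)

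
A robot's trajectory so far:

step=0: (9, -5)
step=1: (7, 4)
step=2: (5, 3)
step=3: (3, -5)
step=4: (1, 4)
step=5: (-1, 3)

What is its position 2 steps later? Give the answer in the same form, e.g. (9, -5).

(-5, 4)

First: linear, -2 per step → -5 at step 7.
Second: cycles through -5, 4, 3 every 3 steps. Step 7 lands at position 1 of the cycle → 4.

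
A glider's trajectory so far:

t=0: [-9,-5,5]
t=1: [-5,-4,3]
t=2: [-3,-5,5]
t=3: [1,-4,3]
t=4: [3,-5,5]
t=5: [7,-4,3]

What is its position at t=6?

[9,-5,5]

Step-to-step displacements: [+4,+1,-2], [+2,-1,+2], [+4,+1,-2], [+2,-1,+2], [+4,+1,-2] — a repeating cycle of length 2.
step 6: apply [+2,-1,+2] → [9,-5,5]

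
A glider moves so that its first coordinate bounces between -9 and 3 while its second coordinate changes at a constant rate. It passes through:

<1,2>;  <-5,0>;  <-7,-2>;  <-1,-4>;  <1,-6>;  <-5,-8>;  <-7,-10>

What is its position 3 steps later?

The first coordinate reflects between -9 and 3, moving 6 per step.
  step 7: -7 → -1
  step 8: -1 → 1
  step 9: 1 → -5
The second coordinate changes by -2 each step: at step 9 it is -16.

<-5,-16>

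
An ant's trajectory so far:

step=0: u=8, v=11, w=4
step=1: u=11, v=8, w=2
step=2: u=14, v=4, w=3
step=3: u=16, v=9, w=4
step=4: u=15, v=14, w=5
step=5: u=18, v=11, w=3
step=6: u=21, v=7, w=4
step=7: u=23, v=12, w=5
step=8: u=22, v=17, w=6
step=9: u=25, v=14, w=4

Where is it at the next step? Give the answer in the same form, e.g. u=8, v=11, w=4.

Differencing gives (+3,-3,-2), (+3,-4,+1), (+2,+5,+1), (-1,+5,+1), (+3,-3,-2), (+3,-4,+1), (+2,+5,+1), (-1,+5,+1), (+3,-3,-2). This is the pattern (+3,-3,-2), (+3,-4,+1), (+2,+5,+1), (-1,+5,+1) repeated.
step 10: apply (+3,-4,+1) → u=28, v=10, w=5

u=28, v=10, w=5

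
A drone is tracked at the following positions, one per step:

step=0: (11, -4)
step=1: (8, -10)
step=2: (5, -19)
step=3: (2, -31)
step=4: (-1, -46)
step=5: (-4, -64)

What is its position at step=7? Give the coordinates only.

Taking differences between consecutive positions: (-3, -6), (-3, -9), (-3, -12), (-3, -15), (-3, -18). These grow by (+0, -3) each step.
step 6: (-4, -64) + (-3, -21) → (-7, -85)
step 7: (-7, -85) + (-3, -24) → (-10, -109)

(-10, -109)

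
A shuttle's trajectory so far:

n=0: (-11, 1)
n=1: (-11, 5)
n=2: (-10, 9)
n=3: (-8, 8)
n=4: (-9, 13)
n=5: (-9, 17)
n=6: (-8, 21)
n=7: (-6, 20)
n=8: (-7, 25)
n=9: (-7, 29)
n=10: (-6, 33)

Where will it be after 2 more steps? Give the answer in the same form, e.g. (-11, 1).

The moves between consecutive positions are (+0, +4), (+1, +4), (+2, -1), (-1, +5), (+0, +4), (+1, +4), (+2, -1), (-1, +5), (+0, +4), (+1, +4); they repeat the 4-cycle [(+0, +4), (+1, +4), (+2, -1), (-1, +5)].
step 11: apply (+2, -1) → (-4, 32)
step 12: apply (-1, +5) → (-5, 37)

(-5, 37)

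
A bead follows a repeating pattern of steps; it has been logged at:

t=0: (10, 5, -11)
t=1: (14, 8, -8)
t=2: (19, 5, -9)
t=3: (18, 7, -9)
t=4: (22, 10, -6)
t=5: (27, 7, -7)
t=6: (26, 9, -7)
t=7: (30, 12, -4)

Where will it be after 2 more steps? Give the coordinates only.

The moves between consecutive positions are (+4, +3, +3), (+5, -3, -1), (-1, +2, +0), (+4, +3, +3), (+5, -3, -1), (-1, +2, +0), (+4, +3, +3); they repeat the 3-cycle [(+4, +3, +3), (+5, -3, -1), (-1, +2, +0)].
step 8: apply (+5, -3, -1) → (35, 9, -5)
step 9: apply (-1, +2, +0) → (34, 11, -5)

(34, 11, -5)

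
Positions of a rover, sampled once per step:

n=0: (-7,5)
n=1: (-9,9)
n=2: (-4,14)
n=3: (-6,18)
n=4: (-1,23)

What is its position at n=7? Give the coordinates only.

Differencing gives (-2,+4), (+5,+5), (-2,+4), (+5,+5). This is the pattern (-2,+4), (+5,+5) repeated.
step 5: apply (-2,+4) → (-3,27)
step 6: apply (+5,+5) → (2,32)
step 7: apply (-2,+4) → (0,36)

(0,36)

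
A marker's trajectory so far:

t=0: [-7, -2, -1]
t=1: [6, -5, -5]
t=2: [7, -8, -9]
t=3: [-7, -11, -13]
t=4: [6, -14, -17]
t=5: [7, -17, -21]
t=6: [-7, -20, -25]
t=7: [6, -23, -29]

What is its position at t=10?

First: cycles through -7, 6, 7 every 3 steps. Step 10 lands at position 1 of the cycle → 6.
Second: linear, -3 per step → -32 at step 10.
Third: linear, -4 per step → -41 at step 10.

[6, -32, -41]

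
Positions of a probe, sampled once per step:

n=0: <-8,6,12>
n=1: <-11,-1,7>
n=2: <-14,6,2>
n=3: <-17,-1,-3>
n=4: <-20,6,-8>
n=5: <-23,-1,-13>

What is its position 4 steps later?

First: linear, -3 per step → -35 at step 9.
Second: cycles through 6, -1 every 2 steps. Step 9 lands at position 1 of the cycle → -1.
Third: linear, -5 per step → -33 at step 9.

<-35,-1,-33>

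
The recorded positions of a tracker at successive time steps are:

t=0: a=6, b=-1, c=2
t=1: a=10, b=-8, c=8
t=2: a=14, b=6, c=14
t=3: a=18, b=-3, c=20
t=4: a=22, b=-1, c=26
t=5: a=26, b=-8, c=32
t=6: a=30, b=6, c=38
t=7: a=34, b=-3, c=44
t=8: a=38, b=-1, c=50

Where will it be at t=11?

a=50, b=-3, c=68

A: linear, +4 per step → 50 at step 11.
B: cycles through -1, -8, 6, -3 every 4 steps. Step 11 lands at position 3 of the cycle → -3.
C: linear, +6 per step → 68 at step 11.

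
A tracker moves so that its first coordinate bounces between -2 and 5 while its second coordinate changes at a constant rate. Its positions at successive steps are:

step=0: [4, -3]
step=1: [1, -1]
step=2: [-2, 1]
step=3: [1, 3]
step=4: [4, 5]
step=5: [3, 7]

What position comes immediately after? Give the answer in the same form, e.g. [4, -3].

The first coordinate travels 3 per step and bounces off the walls at -2 and 5.
  step 6: 3 → 0
The second coordinate changes by +2 each step: at step 6 it is 9.

[0, 9]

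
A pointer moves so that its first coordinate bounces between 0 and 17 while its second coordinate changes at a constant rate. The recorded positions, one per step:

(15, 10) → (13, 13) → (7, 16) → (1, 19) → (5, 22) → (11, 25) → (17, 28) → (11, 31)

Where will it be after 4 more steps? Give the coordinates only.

The first coordinate travels 6 per step and bounces off the walls at 0 and 17.
  step 8: 11 → 5
  step 9: 5 → 1
  step 10: 1 → 7
  step 11: 7 → 13
The second coordinate changes by +3 each step: at step 11 it is 43.

(13, 43)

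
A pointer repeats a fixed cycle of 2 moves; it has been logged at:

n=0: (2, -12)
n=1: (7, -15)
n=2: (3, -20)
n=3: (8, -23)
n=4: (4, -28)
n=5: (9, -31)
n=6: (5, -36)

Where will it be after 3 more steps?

(11, -47)

Differencing gives (+5, -3), (-4, -5), (+5, -3), (-4, -5), (+5, -3), (-4, -5). This is the pattern (+5, -3), (-4, -5) repeated.
step 7: apply (+5, -3) → (10, -39)
step 8: apply (-4, -5) → (6, -44)
step 9: apply (+5, -3) → (11, -47)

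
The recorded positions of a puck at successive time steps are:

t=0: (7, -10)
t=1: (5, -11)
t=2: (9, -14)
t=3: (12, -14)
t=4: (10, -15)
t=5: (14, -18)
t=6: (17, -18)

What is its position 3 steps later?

(22, -22)

Differencing gives (-2, -1), (+4, -3), (+3, +0), (-2, -1), (+4, -3), (+3, +0). This is the pattern (-2, -1), (+4, -3), (+3, +0) repeated.
step 7: apply (-2, -1) → (15, -19)
step 8: apply (+4, -3) → (19, -22)
step 9: apply (+3, +0) → (22, -22)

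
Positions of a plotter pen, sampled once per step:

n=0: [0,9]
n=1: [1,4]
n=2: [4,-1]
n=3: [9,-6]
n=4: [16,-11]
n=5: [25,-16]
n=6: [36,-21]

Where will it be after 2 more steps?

[64,-31]

Successive displacements: [+1,-5], [+3,-5], [+5,-5], [+7,-5], [+9,-5], [+11,-5] — each changes by [+2,+0].
step 7: [36,-21] + [+13,-5] → [49,-26]
step 8: [49,-26] + [+15,-5] → [64,-31]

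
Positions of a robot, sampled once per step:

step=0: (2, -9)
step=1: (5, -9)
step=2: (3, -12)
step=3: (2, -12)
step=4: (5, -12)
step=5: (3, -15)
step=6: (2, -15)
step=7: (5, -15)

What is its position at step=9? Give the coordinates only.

(2, -18)

Differencing gives (+3, +0), (-2, -3), (-1, +0), (+3, +0), (-2, -3), (-1, +0), (+3, +0). This is the pattern (+3, +0), (-2, -3), (-1, +0) repeated.
step 8: apply (-2, -3) → (3, -18)
step 9: apply (-1, +0) → (2, -18)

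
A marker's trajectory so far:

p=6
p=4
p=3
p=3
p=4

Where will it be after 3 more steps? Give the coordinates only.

First differences are -2, -1, +0, +1; their common second difference is +1 (constant acceleration).
step 5: 4 + 2 → p=6
step 6: 6 + 3 → p=9
step 7: 9 + 4 → p=13

p=13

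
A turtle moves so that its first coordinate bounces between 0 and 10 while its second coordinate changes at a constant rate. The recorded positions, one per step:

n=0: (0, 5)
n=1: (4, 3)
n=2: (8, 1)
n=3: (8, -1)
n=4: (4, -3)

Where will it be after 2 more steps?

(4, -7)

The first coordinate reflects between 0 and 10, moving 4 per step.
  step 5: 4 → 0
  step 6: 0 → 4
The second coordinate changes by -2 each step: at step 6 it is -7.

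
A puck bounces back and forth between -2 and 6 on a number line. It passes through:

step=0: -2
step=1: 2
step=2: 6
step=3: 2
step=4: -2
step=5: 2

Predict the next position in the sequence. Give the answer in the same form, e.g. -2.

The value travels 4 per step and bounces off the walls at -2 and 6.
  step 6: 2 → 6

6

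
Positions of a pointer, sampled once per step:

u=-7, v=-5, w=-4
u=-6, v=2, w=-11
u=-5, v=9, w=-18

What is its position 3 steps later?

u=-2, v=30, w=-39

Each step adds (+1, +7, -7) to the position.
step 3: u=-5, v=9, w=-18 + (+1, +7, -7) → u=-4, v=16, w=-25
step 4: u=-4, v=16, w=-25 + (+1, +7, -7) → u=-3, v=23, w=-32
step 5: u=-3, v=23, w=-32 + (+1, +7, -7) → u=-2, v=30, w=-39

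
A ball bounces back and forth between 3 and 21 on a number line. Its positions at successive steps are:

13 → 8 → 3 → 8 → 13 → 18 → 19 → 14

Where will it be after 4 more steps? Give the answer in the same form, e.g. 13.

12

The value reflects between 3 and 21, moving 5 per step.
  step 8: 14 → 9
  step 9: 9 → 4
  step 10: 4 → 7
  step 11: 7 → 12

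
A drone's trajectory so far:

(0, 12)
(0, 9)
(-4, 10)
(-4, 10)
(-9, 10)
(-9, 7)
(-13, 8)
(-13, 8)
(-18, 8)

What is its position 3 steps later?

(-22, 6)

The moves between consecutive positions are (+0, -3), (-4, +1), (+0, +0), (-5, +0), (+0, -3), (-4, +1), (+0, +0), (-5, +0); they repeat the 4-cycle [(+0, -3), (-4, +1), (+0, +0), (-5, +0)].
step 9: apply (+0, -3) → (-18, 5)
step 10: apply (-4, +1) → (-22, 6)
step 11: apply (+0, +0) → (-22, 6)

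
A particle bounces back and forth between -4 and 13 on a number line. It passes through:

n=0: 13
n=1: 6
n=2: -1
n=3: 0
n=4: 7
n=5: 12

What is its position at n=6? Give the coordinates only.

5

The value reflects between -4 and 13, moving 7 per step.
  step 6: 12 → 5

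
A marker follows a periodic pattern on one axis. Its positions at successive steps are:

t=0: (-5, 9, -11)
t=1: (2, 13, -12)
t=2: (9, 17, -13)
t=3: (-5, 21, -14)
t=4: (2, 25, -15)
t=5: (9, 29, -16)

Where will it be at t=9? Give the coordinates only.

The first coordinate repeats the cycle [-5, 2, 9] with period 3; step 9 mod 3 = 0, giving -5.
The second coordinate changes by +4 each step, so at step 9 it is 9 + 9·(4) = 45.
The third coordinate changes by -1 each step, so at step 9 it is -11 + 9·(-1) = -20.

(-5, 45, -20)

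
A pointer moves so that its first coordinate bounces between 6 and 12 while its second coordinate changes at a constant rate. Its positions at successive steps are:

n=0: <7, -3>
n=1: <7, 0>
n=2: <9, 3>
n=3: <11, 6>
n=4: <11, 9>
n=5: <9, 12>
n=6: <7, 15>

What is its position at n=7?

The first coordinate travels 2 per step and bounces off the walls at 6 and 12.
  step 7: 7 → 7
The second coordinate changes by +3 each step: at step 7 it is 18.

<7, 18>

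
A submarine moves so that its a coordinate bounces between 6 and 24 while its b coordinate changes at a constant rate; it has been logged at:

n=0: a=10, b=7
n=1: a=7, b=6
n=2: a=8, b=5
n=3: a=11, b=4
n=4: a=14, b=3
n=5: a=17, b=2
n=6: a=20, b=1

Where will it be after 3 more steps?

a=19, b=-2

The a coordinate reflects between 6 and 24, moving 3 per step.
  step 7: 20 → 23
  step 8: 23 → 22
  step 9: 22 → 19
The b coordinate changes by -1 each step: at step 9 it is -2.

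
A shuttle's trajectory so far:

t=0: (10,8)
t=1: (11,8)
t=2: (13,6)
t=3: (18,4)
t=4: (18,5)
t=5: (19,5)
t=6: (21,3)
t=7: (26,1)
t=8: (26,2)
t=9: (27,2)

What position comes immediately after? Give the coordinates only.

(29,0)

The moves between consecutive positions are (+1,+0), (+2,-2), (+5,-2), (+0,+1), (+1,+0), (+2,-2), (+5,-2), (+0,+1), (+1,+0); they repeat the 4-cycle [(+1,+0), (+2,-2), (+5,-2), (+0,+1)].
step 10: apply (+2,-2) → (29,0)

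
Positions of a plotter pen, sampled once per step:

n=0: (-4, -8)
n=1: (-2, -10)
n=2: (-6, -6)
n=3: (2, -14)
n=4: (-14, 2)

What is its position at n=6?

Step-to-step displacements: (+2, -2), (-4, +4), (+8, -8), (-16, +16); each is -2× the previous.
step 5: (-14, 2) + (+32, -32) → (18, -30)
step 6: (18, -30) + (-64, +64) → (-46, 34)

(-46, 34)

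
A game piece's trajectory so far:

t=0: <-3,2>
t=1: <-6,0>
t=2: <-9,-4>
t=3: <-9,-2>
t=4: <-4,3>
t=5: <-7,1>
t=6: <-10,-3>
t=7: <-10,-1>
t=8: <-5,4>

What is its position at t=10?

Differencing gives <-3,-2>, <-3,-4>, <+0,+2>, <+5,+5>, <-3,-2>, <-3,-4>, <+0,+2>, <+5,+5>. This is the pattern <-3,-2>, <-3,-4>, <+0,+2>, <+5,+5> repeated.
step 9: apply <-3,-2> → <-8,2>
step 10: apply <-3,-4> → <-11,-2>

<-11,-2>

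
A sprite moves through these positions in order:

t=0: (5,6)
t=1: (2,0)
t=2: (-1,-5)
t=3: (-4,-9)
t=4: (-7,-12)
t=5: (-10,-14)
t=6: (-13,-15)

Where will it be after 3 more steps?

Taking differences between consecutive positions: (-3,-6), (-3,-5), (-3,-4), (-3,-3), (-3,-2), (-3,-1). These grow by (+0,+1) each step.
step 7: (-13,-15) + (-3,+0) → (-16,-15)
step 8: (-16,-15) + (-3,+1) → (-19,-14)
step 9: (-19,-14) + (-3,+2) → (-22,-12)

(-22,-12)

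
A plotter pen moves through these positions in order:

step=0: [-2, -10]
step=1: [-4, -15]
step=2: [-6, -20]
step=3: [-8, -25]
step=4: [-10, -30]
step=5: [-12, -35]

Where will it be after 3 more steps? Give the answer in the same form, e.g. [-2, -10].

[-18, -50]

Constant displacement of [-2, -5] per step.
step 6: [-12, -35] + [-2, -5] → [-14, -40]
step 7: [-14, -40] + [-2, -5] → [-16, -45]
step 8: [-16, -45] + [-2, -5] → [-18, -50]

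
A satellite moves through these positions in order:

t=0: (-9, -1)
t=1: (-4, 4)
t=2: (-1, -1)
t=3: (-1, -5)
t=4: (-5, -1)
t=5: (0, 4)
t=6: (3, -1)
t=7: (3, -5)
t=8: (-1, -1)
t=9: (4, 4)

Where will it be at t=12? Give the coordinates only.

Step-to-step displacements: (+5, +5), (+3, -5), (+0, -4), (-4, +4), (+5, +5), (+3, -5), (+0, -4), (-4, +4), (+5, +5) — a repeating cycle of length 4.
step 10: apply (+3, -5) → (7, -1)
step 11: apply (+0, -4) → (7, -5)
step 12: apply (-4, +4) → (3, -1)

(3, -1)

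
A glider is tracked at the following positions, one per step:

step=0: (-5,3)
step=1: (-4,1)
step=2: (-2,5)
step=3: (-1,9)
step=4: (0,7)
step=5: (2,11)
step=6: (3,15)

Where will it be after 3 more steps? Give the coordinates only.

(7,21)

The moves between consecutive positions are (+1,-2), (+2,+4), (+1,+4), (+1,-2), (+2,+4), (+1,+4); they repeat the 3-cycle [(+1,-2), (+2,+4), (+1,+4)].
step 7: apply (+1,-2) → (4,13)
step 8: apply (+2,+4) → (6,17)
step 9: apply (+1,+4) → (7,21)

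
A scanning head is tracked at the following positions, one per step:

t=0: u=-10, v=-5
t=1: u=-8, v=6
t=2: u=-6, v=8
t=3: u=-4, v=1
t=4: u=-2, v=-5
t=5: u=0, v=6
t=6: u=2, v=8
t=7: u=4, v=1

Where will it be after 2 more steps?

The u coordinate changes by +2 each step, so at step 9 it is -10 + 9·(2) = 8.
The v coordinate repeats the cycle [-5, 6, 8, 1] with period 4; step 9 mod 4 = 1, giving 6.

u=8, v=6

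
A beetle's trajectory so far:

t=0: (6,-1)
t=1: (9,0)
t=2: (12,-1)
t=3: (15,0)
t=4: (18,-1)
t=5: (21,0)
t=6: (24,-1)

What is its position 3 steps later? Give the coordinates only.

(33,0)

Step-to-step displacements: (+3,+1), (+3,-1), (+3,+1), (+3,-1), (+3,+1), (+3,-1) — a repeating cycle of length 2.
step 7: apply (+3,+1) → (27,0)
step 8: apply (+3,-1) → (30,-1)
step 9: apply (+3,+1) → (33,0)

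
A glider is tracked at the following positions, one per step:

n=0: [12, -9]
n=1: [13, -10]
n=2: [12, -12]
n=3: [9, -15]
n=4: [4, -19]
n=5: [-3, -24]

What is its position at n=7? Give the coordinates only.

Successive displacements: [+1, -1], [-1, -2], [-3, -3], [-5, -4], [-7, -5] — each changes by [-2, -1].
step 6: [-3, -24] + [-9, -6] → [-12, -30]
step 7: [-12, -30] + [-11, -7] → [-23, -37]

[-23, -37]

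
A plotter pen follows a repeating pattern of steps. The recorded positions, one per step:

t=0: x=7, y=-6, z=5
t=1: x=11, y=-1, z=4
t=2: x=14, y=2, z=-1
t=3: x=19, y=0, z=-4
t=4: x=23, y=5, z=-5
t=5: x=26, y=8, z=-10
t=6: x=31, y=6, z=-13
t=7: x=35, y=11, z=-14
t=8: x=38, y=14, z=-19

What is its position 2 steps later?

x=47, y=17, z=-23

Differencing gives (+4, +5, -1), (+3, +3, -5), (+5, -2, -3), (+4, +5, -1), (+3, +3, -5), (+5, -2, -3), (+4, +5, -1), (+3, +3, -5). This is the pattern (+4, +5, -1), (+3, +3, -5), (+5, -2, -3) repeated.
step 9: apply (+5, -2, -3) → x=43, y=12, z=-22
step 10: apply (+4, +5, -1) → x=47, y=17, z=-23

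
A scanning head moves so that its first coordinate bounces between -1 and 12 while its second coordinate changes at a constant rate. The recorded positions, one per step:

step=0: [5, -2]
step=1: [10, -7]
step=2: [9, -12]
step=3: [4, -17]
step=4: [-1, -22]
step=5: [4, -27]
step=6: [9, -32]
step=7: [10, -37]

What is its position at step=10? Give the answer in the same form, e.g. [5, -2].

The first coordinate reflects between -1 and 12, moving 5 per step.
  step 8: 10 → 5
  step 9: 5 → 0
  step 10: 0 → 3
The second coordinate changes by -5 each step: at step 10 it is -52.

[3, -52]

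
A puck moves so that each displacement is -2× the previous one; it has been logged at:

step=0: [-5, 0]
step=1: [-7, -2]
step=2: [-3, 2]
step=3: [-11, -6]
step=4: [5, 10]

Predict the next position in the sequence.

[-27, -22]

Consecutive displacements [-2, -2], [+4, +4], [-8, -8], [+16, +16] scale by a factor of -2 each step.
step 5: [5, 10] + [-32, -32] → [-27, -22]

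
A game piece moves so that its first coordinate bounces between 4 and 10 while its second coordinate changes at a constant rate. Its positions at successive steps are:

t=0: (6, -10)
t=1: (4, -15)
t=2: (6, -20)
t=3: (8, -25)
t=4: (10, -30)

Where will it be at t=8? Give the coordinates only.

The first coordinate travels 2 per step and bounces off the walls at 4 and 10.
  step 5: 10 → 8
  step 6: 8 → 6
  step 7: 6 → 4
  step 8: 4 → 6
The second coordinate changes by -5 each step: at step 8 it is -50.

(6, -50)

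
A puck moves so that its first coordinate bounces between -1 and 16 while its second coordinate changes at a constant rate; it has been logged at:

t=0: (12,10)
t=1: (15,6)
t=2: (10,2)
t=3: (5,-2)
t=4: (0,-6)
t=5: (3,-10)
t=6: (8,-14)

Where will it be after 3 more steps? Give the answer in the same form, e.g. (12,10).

(9,-26)

The first coordinate reflects between -1 and 16, moving 5 per step.
  step 7: 8 → 13
  step 8: 13 → 14
  step 9: 14 → 9
The second coordinate changes by -4 each step: at step 9 it is -26.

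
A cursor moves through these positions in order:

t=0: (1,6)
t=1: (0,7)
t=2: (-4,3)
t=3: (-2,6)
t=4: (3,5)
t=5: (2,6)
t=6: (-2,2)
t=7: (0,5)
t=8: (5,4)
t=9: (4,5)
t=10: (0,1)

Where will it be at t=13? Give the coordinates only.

Differencing gives (-1,+1), (-4,-4), (+2,+3), (+5,-1), (-1,+1), (-4,-4), (+2,+3), (+5,-1), (-1,+1), (-4,-4). This is the pattern (-1,+1), (-4,-4), (+2,+3), (+5,-1) repeated.
step 11: apply (+2,+3) → (2,4)
step 12: apply (+5,-1) → (7,3)
step 13: apply (-1,+1) → (6,4)

(6,4)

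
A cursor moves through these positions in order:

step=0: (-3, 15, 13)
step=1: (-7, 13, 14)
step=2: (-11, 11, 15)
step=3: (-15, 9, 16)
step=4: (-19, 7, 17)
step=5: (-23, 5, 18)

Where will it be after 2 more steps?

Each step adds (-4, -2, +1) to the position.
step 6: (-23, 5, 18) + (-4, -2, +1) → (-27, 3, 19)
step 7: (-27, 3, 19) + (-4, -2, +1) → (-31, 1, 20)

(-31, 1, 20)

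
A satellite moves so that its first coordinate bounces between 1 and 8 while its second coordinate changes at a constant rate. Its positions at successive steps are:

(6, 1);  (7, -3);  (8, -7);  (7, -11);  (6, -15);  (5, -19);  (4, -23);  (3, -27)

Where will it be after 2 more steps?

(1, -35)

The first coordinate travels 1 per step and bounces off the walls at 1 and 8.
  step 8: 3 → 2
  step 9: 2 → 1
The second coordinate changes by -4 each step: at step 9 it is -35.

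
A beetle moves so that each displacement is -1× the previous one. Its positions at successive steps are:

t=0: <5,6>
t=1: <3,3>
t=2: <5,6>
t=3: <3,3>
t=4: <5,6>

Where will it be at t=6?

<5,6>

The jumps are <-2,-3>, <+2,+3>, <-2,-3>, <+2,+3> — a geometric progression with ratio -1.
step 5: <5,6> + <-2,-3> → <3,3>
step 6: <3,3> + <+2,+3> → <5,6>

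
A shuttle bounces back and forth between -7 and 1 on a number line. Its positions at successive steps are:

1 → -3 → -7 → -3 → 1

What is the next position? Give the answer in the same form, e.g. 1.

-3

The value travels 4 per step and bounces off the walls at -7 and 1.
  step 5: 1 → -3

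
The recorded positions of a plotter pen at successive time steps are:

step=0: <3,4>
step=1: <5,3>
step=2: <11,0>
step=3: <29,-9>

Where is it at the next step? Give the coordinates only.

<83,-36>

Step-to-step displacements: <+2,-1>, <+6,-3>, <+18,-9>; each is 3× the previous.
step 4: <29,-9> + <+54,-27> → <83,-36>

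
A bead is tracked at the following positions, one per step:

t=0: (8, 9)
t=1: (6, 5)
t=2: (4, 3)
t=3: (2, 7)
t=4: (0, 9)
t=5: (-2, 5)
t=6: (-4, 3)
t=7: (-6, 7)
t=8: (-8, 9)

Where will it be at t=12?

(-16, 9)

First: linear, -2 per step → -16 at step 12.
Second: cycles through 9, 5, 3, 7 every 4 steps. Step 12 lands at position 0 of the cycle → 9.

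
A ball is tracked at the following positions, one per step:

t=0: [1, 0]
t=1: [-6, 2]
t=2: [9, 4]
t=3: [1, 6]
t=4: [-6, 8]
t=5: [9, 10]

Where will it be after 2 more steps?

The first coordinate repeats the cycle [1, -6, 9] with period 3; step 7 mod 3 = 1, giving -6.
The second coordinate changes by +2 each step, so at step 7 it is 0 + 7·(2) = 14.

[-6, 14]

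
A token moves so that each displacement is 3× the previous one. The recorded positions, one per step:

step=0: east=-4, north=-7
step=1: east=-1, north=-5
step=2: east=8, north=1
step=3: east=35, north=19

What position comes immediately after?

Consecutive displacements (+3, +2), (+9, +6), (+27, +18) scale by a factor of 3 each step.
step 4: east=35, north=19 + (+81, +54) → east=116, north=73

east=116, north=73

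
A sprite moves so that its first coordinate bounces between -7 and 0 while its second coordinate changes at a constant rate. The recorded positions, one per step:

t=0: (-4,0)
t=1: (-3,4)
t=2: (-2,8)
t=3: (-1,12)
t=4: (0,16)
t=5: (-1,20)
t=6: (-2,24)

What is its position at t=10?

The first coordinate reflects between -7 and 0, moving 1 per step.
  step 7: -2 → -3
  step 8: -3 → -4
  step 9: -4 → -5
  step 10: -5 → -6
The second coordinate changes by +4 each step: at step 10 it is 40.

(-6,40)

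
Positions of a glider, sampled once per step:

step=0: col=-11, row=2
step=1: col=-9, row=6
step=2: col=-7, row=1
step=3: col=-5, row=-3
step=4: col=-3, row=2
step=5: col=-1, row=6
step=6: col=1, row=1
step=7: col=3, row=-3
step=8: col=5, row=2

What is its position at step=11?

col=11, row=-3

Col: linear, +2 per step → 11 at step 11.
Row: cycles through 2, 6, 1, -3 every 4 steps. Step 11 lands at position 3 of the cycle → -3.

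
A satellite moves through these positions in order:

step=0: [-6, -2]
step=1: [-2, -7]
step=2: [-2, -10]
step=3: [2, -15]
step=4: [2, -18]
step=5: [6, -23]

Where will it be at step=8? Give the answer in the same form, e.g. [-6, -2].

[10, -34]

Step-to-step displacements: [+4, -5], [+0, -3], [+4, -5], [+0, -3], [+4, -5] — a repeating cycle of length 2.
step 6: apply [+0, -3] → [6, -26]
step 7: apply [+4, -5] → [10, -31]
step 8: apply [+0, -3] → [10, -34]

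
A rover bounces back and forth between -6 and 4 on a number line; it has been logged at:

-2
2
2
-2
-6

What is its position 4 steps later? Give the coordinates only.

The value reflects between -6 and 4, moving 4 per step.
  step 5: -6 → -2
  step 6: -2 → 2
  step 7: 2 → 2
  step 8: 2 → -2

-2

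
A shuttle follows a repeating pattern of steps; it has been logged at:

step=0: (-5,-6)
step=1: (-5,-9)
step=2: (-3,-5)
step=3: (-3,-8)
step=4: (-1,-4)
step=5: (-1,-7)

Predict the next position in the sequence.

(1,-3)

The moves between consecutive positions are (+0,-3), (+2,+4), (+0,-3), (+2,+4), (+0,-3); they repeat the 2-cycle [(+0,-3), (+2,+4)].
step 6: apply (+2,+4) → (1,-3)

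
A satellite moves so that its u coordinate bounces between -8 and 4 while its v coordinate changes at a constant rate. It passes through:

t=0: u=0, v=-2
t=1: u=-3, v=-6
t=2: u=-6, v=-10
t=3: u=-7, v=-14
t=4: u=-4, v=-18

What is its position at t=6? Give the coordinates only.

The u coordinate reflects between -8 and 4, moving 3 per step.
  step 5: -4 → -1
  step 6: -1 → 2
The v coordinate changes by -4 each step: at step 6 it is -26.

u=2, v=-26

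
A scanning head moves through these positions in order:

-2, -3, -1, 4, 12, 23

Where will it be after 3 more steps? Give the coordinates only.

74

Taking differences between consecutive positions: -1, +2, +5, +8, +11. These grow by +3 each step.
step 6: 23 + 14 → 37
step 7: 37 + 17 → 54
step 8: 54 + 20 → 74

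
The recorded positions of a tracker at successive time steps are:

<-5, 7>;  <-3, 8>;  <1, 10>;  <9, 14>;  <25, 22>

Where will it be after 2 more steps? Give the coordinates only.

<121, 70>

Consecutive displacements <+2, +1>, <+4, +2>, <+8, +4>, <+16, +8> scale by a factor of 2 each step.
step 5: <25, 22> + <+32, +16> → <57, 38>
step 6: <57, 38> + <+64, +32> → <121, 70>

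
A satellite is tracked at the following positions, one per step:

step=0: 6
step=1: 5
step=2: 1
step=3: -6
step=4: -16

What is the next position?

-29

First differences are -1, -4, -7, -10; their common second difference is -3 (constant acceleration).
step 5: -16 − 13 → -29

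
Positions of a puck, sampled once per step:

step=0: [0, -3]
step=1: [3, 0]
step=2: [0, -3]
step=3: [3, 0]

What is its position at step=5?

Step-to-step displacements: [+3, +3], [-3, -3], [+3, +3]; each is -1× the previous.
step 4: [3, 0] + [-3, -3] → [0, -3]
step 5: [0, -3] + [+3, +3] → [3, 0]

[3, 0]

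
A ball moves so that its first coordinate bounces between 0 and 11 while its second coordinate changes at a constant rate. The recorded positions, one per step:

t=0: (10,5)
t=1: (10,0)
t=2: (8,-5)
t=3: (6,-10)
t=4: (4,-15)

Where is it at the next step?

The first coordinate reflects between 0 and 11, moving 2 per step.
  step 5: 4 → 2
The second coordinate changes by -5 each step: at step 5 it is -20.

(2,-20)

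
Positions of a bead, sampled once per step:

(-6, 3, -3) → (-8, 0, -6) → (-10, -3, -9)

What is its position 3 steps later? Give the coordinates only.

(-16, -12, -18)

Each step adds (-2, -3, -3) to the position.
step 3: (-10, -3, -9) + (-2, -3, -3) → (-12, -6, -12)
step 4: (-12, -6, -12) + (-2, -3, -3) → (-14, -9, -15)
step 5: (-14, -9, -15) + (-2, -3, -3) → (-16, -12, -18)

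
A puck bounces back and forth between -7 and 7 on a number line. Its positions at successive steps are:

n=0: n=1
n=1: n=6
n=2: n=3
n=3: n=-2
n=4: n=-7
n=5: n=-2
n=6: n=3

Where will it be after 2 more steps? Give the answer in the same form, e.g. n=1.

The value reflects between -7 and 7, moving 5 per step.
  step 7: 3 → 6
  step 8: 6 → 1

n=1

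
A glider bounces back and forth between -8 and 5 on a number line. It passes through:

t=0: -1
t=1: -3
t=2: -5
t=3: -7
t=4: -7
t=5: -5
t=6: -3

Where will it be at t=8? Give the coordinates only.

1

The value reflects between -8 and 5, moving 2 per step.
  step 7: -3 → -1
  step 8: -1 → 1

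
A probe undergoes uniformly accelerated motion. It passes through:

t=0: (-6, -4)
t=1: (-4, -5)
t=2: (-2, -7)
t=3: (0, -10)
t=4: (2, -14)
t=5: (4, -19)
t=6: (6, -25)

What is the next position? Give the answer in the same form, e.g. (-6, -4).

Taking differences between consecutive positions: (+2, -1), (+2, -2), (+2, -3), (+2, -4), (+2, -5), (+2, -6). These grow by (+0, -1) each step.
step 7: (6, -25) + (+2, -7) → (8, -32)

(8, -32)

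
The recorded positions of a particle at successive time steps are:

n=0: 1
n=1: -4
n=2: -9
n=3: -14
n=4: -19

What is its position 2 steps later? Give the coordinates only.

-29

The position changes by -5 every step.
step 5: -19 − 5 → -24
step 6: -24 − 5 → -29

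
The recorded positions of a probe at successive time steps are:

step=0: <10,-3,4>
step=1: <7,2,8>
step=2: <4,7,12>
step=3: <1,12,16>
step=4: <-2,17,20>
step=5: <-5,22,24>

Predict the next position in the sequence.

Constant displacement of <-3,+5,+4> per step.
step 6: <-5,22,24> + <-3,+5,+4> → <-8,27,28>

<-8,27,28>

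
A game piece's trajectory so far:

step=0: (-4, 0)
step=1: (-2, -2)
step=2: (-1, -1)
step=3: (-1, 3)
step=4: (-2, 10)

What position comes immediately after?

(-4, 20)

Taking differences between consecutive positions: (+2, -2), (+1, +1), (+0, +4), (-1, +7). These grow by (-1, +3) each step.
step 5: (-2, 10) + (-2, +10) → (-4, 20)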